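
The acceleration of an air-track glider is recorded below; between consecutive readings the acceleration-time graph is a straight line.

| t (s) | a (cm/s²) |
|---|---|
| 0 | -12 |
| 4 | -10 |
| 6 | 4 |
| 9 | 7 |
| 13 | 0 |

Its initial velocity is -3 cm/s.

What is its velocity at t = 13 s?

Δv equals the area under the a-t graph; then v = v₀ + Δv.
0–4 s: ½(-12 + -10)(4) = -44 cm/s
4–6 s: ½(-10 + 4)(2) = -6 cm/s
6–9 s: ½(4 + 7)(3) = 16.5 cm/s
9–13 s: ½(7 + 0)(4) = 14 cm/s
Δv = -19.5 cm/s, so v(13) = -3 + (-19.5) = -22.5 cm/s.

-22.5 cm/s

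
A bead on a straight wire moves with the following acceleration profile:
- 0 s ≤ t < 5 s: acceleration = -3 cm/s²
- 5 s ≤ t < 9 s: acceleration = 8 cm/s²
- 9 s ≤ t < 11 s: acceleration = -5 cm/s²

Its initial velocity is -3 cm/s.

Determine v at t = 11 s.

Δv equals the area under the a-t graph; then v = v₀ + Δv.
0–5 s: -3 × 5 = -15 cm/s
5–9 s: 8 × 4 = 32 cm/s
9–11 s: -5 × 2 = -10 cm/s
Δv = 7 cm/s, so v(11) = -3 + (7) = 4 cm/s.

4 cm/s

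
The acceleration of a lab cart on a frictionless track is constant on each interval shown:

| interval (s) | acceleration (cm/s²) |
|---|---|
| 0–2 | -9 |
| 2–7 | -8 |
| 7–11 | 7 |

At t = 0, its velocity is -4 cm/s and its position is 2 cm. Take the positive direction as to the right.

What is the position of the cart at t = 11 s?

-426 cm

On each constant-a segment, Δv = aΔt and Δx = v₀Δt + ½aΔt²; chain segment to segment.
0–2 s: v starts -4 cm/s; Δx = -4·2 + ½·-9·2² = -26 cm; v ends -22 cm/s.
2–7 s: v starts -22 cm/s; Δx = -22·5 + ½·-8·5² = -210 cm; v ends -62 cm/s.
7–11 s: v starts -62 cm/s; Δx = -62·4 + ½·7·4² = -192 cm; v ends -34 cm/s.
x(11) = 2 + Σ Δx = -426 cm.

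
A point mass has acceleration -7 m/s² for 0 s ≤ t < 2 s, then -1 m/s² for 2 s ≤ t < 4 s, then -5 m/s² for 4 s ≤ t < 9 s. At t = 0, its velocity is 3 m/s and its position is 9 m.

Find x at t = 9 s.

-150.5 m

On each constant-a segment, Δv = aΔt and Δx = v₀Δt + ½aΔt²; chain segment to segment.
0–2 s: v starts 3 m/s; Δx = 3·2 + ½·-7·2² = -8 m; v ends -11 m/s.
2–4 s: v starts -11 m/s; Δx = -11·2 + ½·-1·2² = -24 m; v ends -13 m/s.
4–9 s: v starts -13 m/s; Δx = -13·5 + ½·-5·5² = -127.5 m; v ends -38 m/s.
x(9) = 9 + Σ Δx = -150.5 m.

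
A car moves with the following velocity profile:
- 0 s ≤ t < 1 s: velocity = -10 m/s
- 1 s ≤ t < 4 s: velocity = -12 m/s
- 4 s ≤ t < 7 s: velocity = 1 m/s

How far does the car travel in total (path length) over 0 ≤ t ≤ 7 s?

49 m

Total distance travelled is ∫|v| dt — sum the magnitudes of each area piece.
0–1 s: |-10| × 1 = 10 m
1–4 s: |-12| × 3 = 36 m
4–7 s: |1| × 3 = 3 m
Total distance = 49 m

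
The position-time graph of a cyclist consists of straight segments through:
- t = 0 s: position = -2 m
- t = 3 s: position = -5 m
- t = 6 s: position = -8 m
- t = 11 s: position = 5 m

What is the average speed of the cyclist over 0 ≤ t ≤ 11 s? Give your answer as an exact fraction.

Average speed = (total path length)/(elapsed time); on a piecewise-linear x-t graph the path length is Σ|Δx|.
0–3 s: |Δx| = |-5 − -2| = 3 m
3–6 s: |Δx| = |-8 − -5| = 3 m
6–11 s: |Δx| = |5 − -8| = 13 m
Total path = 19 m; average speed = 19/11 = 19/11 m/s.

19/11 m/s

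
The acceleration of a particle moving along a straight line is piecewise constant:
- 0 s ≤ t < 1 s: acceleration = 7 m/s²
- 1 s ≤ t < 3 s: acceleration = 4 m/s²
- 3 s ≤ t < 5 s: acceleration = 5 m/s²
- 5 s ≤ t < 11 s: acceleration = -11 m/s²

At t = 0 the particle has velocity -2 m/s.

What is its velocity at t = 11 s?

-43 m/s

Δv equals the area under the a-t graph; then v = v₀ + Δv.
0–1 s: 7 × 1 = 7 m/s
1–3 s: 4 × 2 = 8 m/s
3–5 s: 5 × 2 = 10 m/s
5–11 s: -11 × 6 = -66 m/s
Δv = -41 m/s, so v(11) = -2 + (-41) = -43 m/s.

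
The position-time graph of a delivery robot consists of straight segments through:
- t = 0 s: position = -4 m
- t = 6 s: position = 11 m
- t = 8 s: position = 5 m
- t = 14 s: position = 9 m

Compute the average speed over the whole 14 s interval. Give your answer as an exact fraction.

25/14 m/s

Average speed = (total path length)/(elapsed time); on a piecewise-linear x-t graph the path length is Σ|Δx|.
0–6 s: |Δx| = |11 − -4| = 15 m
6–8 s: |Δx| = |5 − 11| = 6 m
8–14 s: |Δx| = |9 − 5| = 4 m
Total path = 25 m; average speed = 25/14 = 25/14 m/s.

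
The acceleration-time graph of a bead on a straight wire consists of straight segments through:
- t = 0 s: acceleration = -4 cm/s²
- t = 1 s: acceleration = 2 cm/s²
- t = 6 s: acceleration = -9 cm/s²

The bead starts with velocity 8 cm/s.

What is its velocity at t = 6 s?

-10.5 cm/s

Δv equals the area under the a-t graph; then v = v₀ + Δv.
0–1 s: ½(-4 + 2)(1) = -1 cm/s
1–6 s: ½(2 + -9)(5) = -17.5 cm/s
Δv = -18.5 cm/s, so v(6) = 8 + (-18.5) = -10.5 cm/s.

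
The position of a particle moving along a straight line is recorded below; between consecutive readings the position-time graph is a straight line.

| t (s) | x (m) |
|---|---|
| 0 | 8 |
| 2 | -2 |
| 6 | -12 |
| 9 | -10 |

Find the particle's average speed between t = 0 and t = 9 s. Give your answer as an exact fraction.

22/9 m/s

Average speed = (total path length)/(elapsed time); on a piecewise-linear x-t graph the path length is Σ|Δx|.
0–2 s: |Δx| = |-2 − 8| = 10 m
2–6 s: |Δx| = |-12 − -2| = 10 m
6–9 s: |Δx| = |-10 − -12| = 2 m
Total path = 22 m; average speed = 22/9 = 22/9 m/s.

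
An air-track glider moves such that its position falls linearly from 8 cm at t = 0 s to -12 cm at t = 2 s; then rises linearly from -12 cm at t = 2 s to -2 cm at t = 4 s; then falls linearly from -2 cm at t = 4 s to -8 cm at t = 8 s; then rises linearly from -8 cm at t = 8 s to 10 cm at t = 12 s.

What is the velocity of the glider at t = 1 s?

Velocity is the slope of the x-t graph on 0–2 s: (-12 − 8)/(2 − 0) = -10 cm/s.

-10 cm/s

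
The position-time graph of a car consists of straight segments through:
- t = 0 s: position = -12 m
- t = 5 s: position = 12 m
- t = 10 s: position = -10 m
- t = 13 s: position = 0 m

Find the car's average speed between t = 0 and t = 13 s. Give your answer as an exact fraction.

56/13 m/s

Average speed = (total path length)/(elapsed time); on a piecewise-linear x-t graph the path length is Σ|Δx|.
0–5 s: |Δx| = |12 − -12| = 24 m
5–10 s: |Δx| = |-10 − 12| = 22 m
10–13 s: |Δx| = |0 − -10| = 10 m
Total path = 56 m; average speed = 56/13 = 56/13 m/s.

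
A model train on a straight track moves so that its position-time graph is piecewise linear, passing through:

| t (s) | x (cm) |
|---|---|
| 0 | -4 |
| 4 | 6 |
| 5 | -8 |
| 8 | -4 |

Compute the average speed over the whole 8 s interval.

3.5 cm/s

Average speed = (total path length)/(elapsed time); on a piecewise-linear x-t graph the path length is Σ|Δx|.
0–4 s: |Δx| = |6 − -4| = 10 cm
4–5 s: |Δx| = |-8 − 6| = 14 cm
5–8 s: |Δx| = |-4 − -8| = 4 cm
Total path = 28 cm; average speed = 28/8 = 3.5 cm/s.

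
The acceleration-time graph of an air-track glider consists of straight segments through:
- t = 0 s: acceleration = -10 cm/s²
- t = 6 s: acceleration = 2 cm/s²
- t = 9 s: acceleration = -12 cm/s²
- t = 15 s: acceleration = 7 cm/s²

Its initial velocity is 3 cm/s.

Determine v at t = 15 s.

Δv equals the area under the a-t graph; then v = v₀ + Δv.
0–6 s: ½(-10 + 2)(6) = -24 cm/s
6–9 s: ½(2 + -12)(3) = -15 cm/s
9–15 s: ½(-12 + 7)(6) = -15 cm/s
Δv = -54 cm/s, so v(15) = 3 + (-54) = -51 cm/s.

-51 cm/s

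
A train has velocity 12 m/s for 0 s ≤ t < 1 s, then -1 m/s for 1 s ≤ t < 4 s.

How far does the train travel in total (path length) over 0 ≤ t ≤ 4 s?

Total distance travelled is ∫|v| dt — sum the magnitudes of each area piece.
0–1 s: |12| × 1 = 12 m
1–4 s: |-1| × 3 = 3 m
Total distance = 15 m

15 m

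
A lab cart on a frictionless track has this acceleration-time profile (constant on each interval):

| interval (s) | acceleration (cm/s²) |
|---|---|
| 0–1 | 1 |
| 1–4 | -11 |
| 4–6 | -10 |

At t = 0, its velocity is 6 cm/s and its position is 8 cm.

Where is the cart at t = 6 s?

-86 cm

On each constant-a segment, Δv = aΔt and Δx = v₀Δt + ½aΔt²; chain segment to segment.
0–1 s: v starts 6 cm/s; Δx = 6·1 + ½·1·1² = 6.5 cm; v ends 7 cm/s.
1–4 s: v starts 7 cm/s; Δx = 7·3 + ½·-11·3² = -28.5 cm; v ends -26 cm/s.
4–6 s: v starts -26 cm/s; Δx = -26·2 + ½·-10·2² = -72 cm; v ends -46 cm/s.
x(6) = 8 + Σ Δx = -86 cm.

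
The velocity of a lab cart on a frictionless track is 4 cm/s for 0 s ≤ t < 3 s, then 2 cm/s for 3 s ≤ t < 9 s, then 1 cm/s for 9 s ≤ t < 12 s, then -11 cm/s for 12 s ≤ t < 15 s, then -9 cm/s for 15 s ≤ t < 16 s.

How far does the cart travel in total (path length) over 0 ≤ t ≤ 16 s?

69 cm

Distance (not displacement) is the total path length: add the absolute areas under v-t.
0–3 s: |4| × 3 = 12 cm
3–9 s: |2| × 6 = 12 cm
9–12 s: |1| × 3 = 3 cm
12–15 s: |-11| × 3 = 33 cm
15–16 s: |-9| × 1 = 9 cm
Total distance = 69 cm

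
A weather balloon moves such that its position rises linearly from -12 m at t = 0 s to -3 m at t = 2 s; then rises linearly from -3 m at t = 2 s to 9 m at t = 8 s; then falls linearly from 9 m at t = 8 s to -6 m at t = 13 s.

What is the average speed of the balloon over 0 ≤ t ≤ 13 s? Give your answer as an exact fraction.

36/13 m/s

Average speed = (total path length)/(elapsed time); on a piecewise-linear x-t graph the path length is Σ|Δx|.
0–2 s: |Δx| = |-3 − -12| = 9 m
2–8 s: |Δx| = |9 − -3| = 12 m
8–13 s: |Δx| = |-6 − 9| = 15 m
Total path = 36 m; average speed = 36/13 = 36/13 m/s.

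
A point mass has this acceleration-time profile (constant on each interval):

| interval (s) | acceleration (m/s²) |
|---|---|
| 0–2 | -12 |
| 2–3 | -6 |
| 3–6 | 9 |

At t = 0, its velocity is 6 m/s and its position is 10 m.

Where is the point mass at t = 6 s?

-54.5 m

On each constant-a segment, Δv = aΔt and Δx = v₀Δt + ½aΔt²; chain segment to segment.
0–2 s: v starts 6 m/s; Δx = 6·2 + ½·-12·2² = -12 m; v ends -18 m/s.
2–3 s: v starts -18 m/s; Δx = -18·1 + ½·-6·1² = -21 m; v ends -24 m/s.
3–6 s: v starts -24 m/s; Δx = -24·3 + ½·9·3² = -31.5 m; v ends 3 m/s.
x(6) = 10 + Σ Δx = -54.5 m.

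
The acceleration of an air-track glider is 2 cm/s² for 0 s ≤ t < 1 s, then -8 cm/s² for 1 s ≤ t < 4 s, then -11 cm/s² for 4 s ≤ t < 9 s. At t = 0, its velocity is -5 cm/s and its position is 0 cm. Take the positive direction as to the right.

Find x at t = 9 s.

On each constant-a segment, Δv = aΔt and Δx = v₀Δt + ½aΔt²; chain segment to segment.
0–1 s: v starts -5 cm/s; Δx = -5·1 + ½·2·1² = -4 cm; v ends -3 cm/s.
1–4 s: v starts -3 cm/s; Δx = -3·3 + ½·-8·3² = -45 cm; v ends -27 cm/s.
4–9 s: v starts -27 cm/s; Δx = -27·5 + ½·-11·5² = -272.5 cm; v ends -82 cm/s.
x(9) = 0 + Σ Δx = -321.5 cm.

-321.5 cm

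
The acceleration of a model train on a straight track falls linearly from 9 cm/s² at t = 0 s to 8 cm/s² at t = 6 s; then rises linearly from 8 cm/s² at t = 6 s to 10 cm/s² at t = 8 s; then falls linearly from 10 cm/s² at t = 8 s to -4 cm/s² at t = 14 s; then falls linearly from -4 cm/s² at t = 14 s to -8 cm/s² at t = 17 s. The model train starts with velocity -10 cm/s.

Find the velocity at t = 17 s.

Δv equals the area under the a-t graph; then v = v₀ + Δv.
0–6 s: ½(9 + 8)(6) = 51 cm/s
6–8 s: ½(8 + 10)(2) = 18 cm/s
8–14 s: ½(10 + -4)(6) = 18 cm/s
14–17 s: ½(-4 + -8)(3) = -18 cm/s
Δv = 69 cm/s, so v(17) = -10 + (69) = 59 cm/s.

59 cm/s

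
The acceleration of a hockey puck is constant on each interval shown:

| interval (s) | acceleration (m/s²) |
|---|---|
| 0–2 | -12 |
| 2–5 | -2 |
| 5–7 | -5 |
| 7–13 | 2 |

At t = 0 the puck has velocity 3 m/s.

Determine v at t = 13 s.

-25 m/s

Δv equals the area under the a-t graph; then v = v₀ + Δv.
0–2 s: -12 × 2 = -24 m/s
2–5 s: -2 × 3 = -6 m/s
5–7 s: -5 × 2 = -10 m/s
7–13 s: 2 × 6 = 12 m/s
Δv = -28 m/s, so v(13) = 3 + (-28) = -25 m/s.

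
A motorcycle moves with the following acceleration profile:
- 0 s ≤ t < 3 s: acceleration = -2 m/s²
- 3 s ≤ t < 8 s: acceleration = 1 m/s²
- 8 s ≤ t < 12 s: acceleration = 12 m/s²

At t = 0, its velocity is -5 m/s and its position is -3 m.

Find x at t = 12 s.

2.5 m

On each constant-a segment, Δv = aΔt and Δx = v₀Δt + ½aΔt²; chain segment to segment.
0–3 s: v starts -5 m/s; Δx = -5·3 + ½·-2·3² = -24 m; v ends -11 m/s.
3–8 s: v starts -11 m/s; Δx = -11·5 + ½·1·5² = -42.5 m; v ends -6 m/s.
8–12 s: v starts -6 m/s; Δx = -6·4 + ½·12·4² = 72 m; v ends 42 m/s.
x(12) = -3 + Σ Δx = 2.5 m.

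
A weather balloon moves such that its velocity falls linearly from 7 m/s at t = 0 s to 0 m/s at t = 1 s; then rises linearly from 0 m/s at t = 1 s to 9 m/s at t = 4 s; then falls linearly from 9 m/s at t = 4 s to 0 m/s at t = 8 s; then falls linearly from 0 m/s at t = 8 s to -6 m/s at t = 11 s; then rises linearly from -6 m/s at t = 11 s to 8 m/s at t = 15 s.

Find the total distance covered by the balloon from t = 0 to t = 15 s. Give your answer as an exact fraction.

408/7 m

Distance (not displacement) is the total path length: add the absolute areas under v-t.
0–1 s: |½(7 + 0)(1)| = 3.5 m
1–4 s: |½(0 + 9)(3)| = 13.5 m
4–8 s: |½(9 + 0)(4)| = 18 m
8–11 s: |½(0 + -6)(3)| = 9 m
11–15 s: v = 0 at t = 89/7 s; triangle areas 36/7 + 64/7 = 100/7 m
Total distance = 408/7 m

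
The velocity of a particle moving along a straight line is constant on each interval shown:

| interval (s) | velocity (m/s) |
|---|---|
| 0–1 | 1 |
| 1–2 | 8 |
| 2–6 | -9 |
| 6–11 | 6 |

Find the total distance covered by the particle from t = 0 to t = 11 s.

Total distance travelled is ∫|v| dt — sum the magnitudes of each area piece.
0–1 s: |1| × 1 = 1 m
1–2 s: |8| × 1 = 8 m
2–6 s: |-9| × 4 = 36 m
6–11 s: |6| × 5 = 30 m
Total distance = 75 m

75 m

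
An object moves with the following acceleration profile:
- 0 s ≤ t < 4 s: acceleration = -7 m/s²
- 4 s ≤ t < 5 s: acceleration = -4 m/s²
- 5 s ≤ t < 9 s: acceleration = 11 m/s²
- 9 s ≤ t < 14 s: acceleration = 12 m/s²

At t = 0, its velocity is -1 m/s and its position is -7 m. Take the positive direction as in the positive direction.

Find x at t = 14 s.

On each constant-a segment, Δv = aΔt and Δx = v₀Δt + ½aΔt²; chain segment to segment.
0–4 s: v starts -1 m/s; Δx = -1·4 + ½·-7·4² = -60 m; v ends -29 m/s.
4–5 s: v starts -29 m/s; Δx = -29·1 + ½·-4·1² = -31 m; v ends -33 m/s.
5–9 s: v starts -33 m/s; Δx = -33·4 + ½·11·4² = -44 m; v ends 11 m/s.
9–14 s: v starts 11 m/s; Δx = 11·5 + ½·12·5² = 205 m; v ends 71 m/s.
x(14) = -7 + Σ Δx = 63 m.

63 m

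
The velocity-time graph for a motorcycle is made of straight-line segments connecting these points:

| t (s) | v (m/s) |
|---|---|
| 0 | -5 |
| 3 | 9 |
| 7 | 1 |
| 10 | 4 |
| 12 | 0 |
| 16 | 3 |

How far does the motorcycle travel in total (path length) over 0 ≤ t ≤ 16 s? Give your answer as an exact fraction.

Distance (not displacement) is the total path length: add the absolute areas under v-t.
0–3 s: v = 0 at t = 15/14 s; triangle areas 75/28 + 243/28 = 159/14 m
3–7 s: |½(9 + 1)(4)| = 20 m
7–10 s: |½(1 + 4)(3)| = 7.5 m
10–12 s: |½(4 + 0)(2)| = 4 m
12–16 s: |½(0 + 3)(4)| = 6 m
Total distance = 342/7 m

342/7 m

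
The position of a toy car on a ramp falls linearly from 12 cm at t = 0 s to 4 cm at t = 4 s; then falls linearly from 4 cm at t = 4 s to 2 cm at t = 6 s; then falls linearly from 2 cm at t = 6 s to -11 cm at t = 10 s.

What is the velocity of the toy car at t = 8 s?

-3.25 cm/s

Velocity is the slope of the x-t graph on 6–10 s: (-11 − 2)/(10 − 6) = -3.25 cm/s.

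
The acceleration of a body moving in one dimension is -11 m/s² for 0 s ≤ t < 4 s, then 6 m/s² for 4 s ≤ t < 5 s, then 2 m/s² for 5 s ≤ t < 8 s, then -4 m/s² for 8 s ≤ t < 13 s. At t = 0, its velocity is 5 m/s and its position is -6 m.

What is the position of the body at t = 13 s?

-385 m

On each constant-a segment, Δv = aΔt and Δx = v₀Δt + ½aΔt²; chain segment to segment.
0–4 s: v starts 5 m/s; Δx = 5·4 + ½·-11·4² = -68 m; v ends -39 m/s.
4–5 s: v starts -39 m/s; Δx = -39·1 + ½·6·1² = -36 m; v ends -33 m/s.
5–8 s: v starts -33 m/s; Δx = -33·3 + ½·2·3² = -90 m; v ends -27 m/s.
8–13 s: v starts -27 m/s; Δx = -27·5 + ½·-4·5² = -185 m; v ends -47 m/s.
x(13) = -6 + Σ Δx = -385 m.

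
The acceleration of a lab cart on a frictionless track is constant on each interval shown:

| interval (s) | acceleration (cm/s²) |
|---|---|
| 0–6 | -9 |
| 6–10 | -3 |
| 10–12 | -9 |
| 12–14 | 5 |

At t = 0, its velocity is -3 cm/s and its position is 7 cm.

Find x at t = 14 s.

-745 cm

On each constant-a segment, Δv = aΔt and Δx = v₀Δt + ½aΔt²; chain segment to segment.
0–6 s: v starts -3 cm/s; Δx = -3·6 + ½·-9·6² = -180 cm; v ends -57 cm/s.
6–10 s: v starts -57 cm/s; Δx = -57·4 + ½·-3·4² = -252 cm; v ends -69 cm/s.
10–12 s: v starts -69 cm/s; Δx = -69·2 + ½·-9·2² = -156 cm; v ends -87 cm/s.
12–14 s: v starts -87 cm/s; Δx = -87·2 + ½·5·2² = -164 cm; v ends -77 cm/s.
x(14) = 7 + Σ Δx = -745 cm.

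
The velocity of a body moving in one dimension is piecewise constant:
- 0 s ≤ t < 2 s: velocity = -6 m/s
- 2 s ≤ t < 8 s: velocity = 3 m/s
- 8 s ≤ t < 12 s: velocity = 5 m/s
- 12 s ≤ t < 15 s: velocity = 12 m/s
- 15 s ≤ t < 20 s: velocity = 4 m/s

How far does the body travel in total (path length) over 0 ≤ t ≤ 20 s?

106 m

Total distance travelled is ∫|v| dt — sum the magnitudes of each area piece.
0–2 s: |-6| × 2 = 12 m
2–8 s: |3| × 6 = 18 m
8–12 s: |5| × 4 = 20 m
12–15 s: |12| × 3 = 36 m
15–20 s: |4| × 5 = 20 m
Total distance = 106 m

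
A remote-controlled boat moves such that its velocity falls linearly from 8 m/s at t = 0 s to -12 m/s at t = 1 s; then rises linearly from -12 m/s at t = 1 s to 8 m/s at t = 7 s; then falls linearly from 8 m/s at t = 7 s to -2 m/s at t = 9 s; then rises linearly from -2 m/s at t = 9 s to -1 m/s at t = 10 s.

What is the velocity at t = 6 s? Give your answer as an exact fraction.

14/3 m/s

On 1–7 s the graph is linear from -12 to 8 m/s: v(6) = -12 + (8 − -12)·(6 − 1)/(7 − 1) = 14/3 m/s.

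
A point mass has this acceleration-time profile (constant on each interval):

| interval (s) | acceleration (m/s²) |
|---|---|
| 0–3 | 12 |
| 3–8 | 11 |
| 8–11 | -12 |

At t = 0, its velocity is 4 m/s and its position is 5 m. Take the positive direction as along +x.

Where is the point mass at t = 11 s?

639.5 m

On each constant-a segment, Δv = aΔt and Δx = v₀Δt + ½aΔt²; chain segment to segment.
0–3 s: v starts 4 m/s; Δx = 4·3 + ½·12·3² = 66 m; v ends 40 m/s.
3–8 s: v starts 40 m/s; Δx = 40·5 + ½·11·5² = 337.5 m; v ends 95 m/s.
8–11 s: v starts 95 m/s; Δx = 95·3 + ½·-12·3² = 231 m; v ends 59 m/s.
x(11) = 5 + Σ Δx = 639.5 m.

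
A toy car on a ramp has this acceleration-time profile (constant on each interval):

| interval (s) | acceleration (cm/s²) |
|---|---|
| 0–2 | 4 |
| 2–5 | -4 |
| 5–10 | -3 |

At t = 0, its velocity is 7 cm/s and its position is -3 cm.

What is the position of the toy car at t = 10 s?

On each constant-a segment, Δv = aΔt and Δx = v₀Δt + ½aΔt²; chain segment to segment.
0–2 s: v starts 7 cm/s; Δx = 7·2 + ½·4·2² = 22 cm; v ends 15 cm/s.
2–5 s: v starts 15 cm/s; Δx = 15·3 + ½·-4·3² = 27 cm; v ends 3 cm/s.
5–10 s: v starts 3 cm/s; Δx = 3·5 + ½·-3·5² = -22.5 cm; v ends -12 cm/s.
x(10) = -3 + Σ Δx = 23.5 cm.

23.5 cm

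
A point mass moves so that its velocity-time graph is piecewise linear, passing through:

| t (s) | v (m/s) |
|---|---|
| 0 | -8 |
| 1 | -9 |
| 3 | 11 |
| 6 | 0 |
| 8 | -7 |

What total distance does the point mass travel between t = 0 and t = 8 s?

42.1 m

Distance (not displacement) is the total path length: add the absolute areas under v-t.
0–1 s: |½(-8 + -9)(1)| = 8.5 m
1–3 s: v = 0 at t = 1.9 s; triangle areas 4.05 + 6.05 = 10.1 m
3–6 s: |½(11 + 0)(3)| = 16.5 m
6–8 s: |½(0 + -7)(2)| = 7 m
Total distance = 42.1 m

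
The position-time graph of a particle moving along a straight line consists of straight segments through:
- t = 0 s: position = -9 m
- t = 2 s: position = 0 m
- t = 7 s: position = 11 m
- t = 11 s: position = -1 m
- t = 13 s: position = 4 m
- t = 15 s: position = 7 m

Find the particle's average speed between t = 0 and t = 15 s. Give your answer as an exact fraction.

8/3 m/s

Average speed = (total path length)/(elapsed time); on a piecewise-linear x-t graph the path length is Σ|Δx|.
0–2 s: |Δx| = |0 − -9| = 9 m
2–7 s: |Δx| = |11 − 0| = 11 m
7–11 s: |Δx| = |-1 − 11| = 12 m
11–13 s: |Δx| = |4 − -1| = 5 m
13–15 s: |Δx| = |7 − 4| = 3 m
Total path = 40 m; average speed = 40/15 = 8/3 m/s.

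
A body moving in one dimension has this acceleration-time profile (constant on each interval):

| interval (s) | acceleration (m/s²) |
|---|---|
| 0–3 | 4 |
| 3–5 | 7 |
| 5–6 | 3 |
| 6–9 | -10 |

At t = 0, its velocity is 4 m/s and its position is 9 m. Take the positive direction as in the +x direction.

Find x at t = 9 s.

170.5 m

On each constant-a segment, Δv = aΔt and Δx = v₀Δt + ½aΔt²; chain segment to segment.
0–3 s: v starts 4 m/s; Δx = 4·3 + ½·4·3² = 30 m; v ends 16 m/s.
3–5 s: v starts 16 m/s; Δx = 16·2 + ½·7·2² = 46 m; v ends 30 m/s.
5–6 s: v starts 30 m/s; Δx = 30·1 + ½·3·1² = 31.5 m; v ends 33 m/s.
6–9 s: v starts 33 m/s; Δx = 33·3 + ½·-10·3² = 54 m; v ends 3 m/s.
x(9) = 9 + Σ Δx = 170.5 m.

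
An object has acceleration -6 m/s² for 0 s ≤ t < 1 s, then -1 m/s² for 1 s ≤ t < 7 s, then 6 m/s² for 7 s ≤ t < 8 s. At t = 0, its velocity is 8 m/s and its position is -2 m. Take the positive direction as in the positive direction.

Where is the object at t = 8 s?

-4 m

On each constant-a segment, Δv = aΔt and Δx = v₀Δt + ½aΔt²; chain segment to segment.
0–1 s: v starts 8 m/s; Δx = 8·1 + ½·-6·1² = 5 m; v ends 2 m/s.
1–7 s: v starts 2 m/s; Δx = 2·6 + ½·-1·6² = -6 m; v ends -4 m/s.
7–8 s: v starts -4 m/s; Δx = -4·1 + ½·6·1² = -1 m; v ends 2 m/s.
x(8) = -2 + Σ Δx = -4 m.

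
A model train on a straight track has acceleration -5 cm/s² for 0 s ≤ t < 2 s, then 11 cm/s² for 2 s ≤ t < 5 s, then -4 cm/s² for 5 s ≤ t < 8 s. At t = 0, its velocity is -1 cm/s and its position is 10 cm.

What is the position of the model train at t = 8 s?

On each constant-a segment, Δv = aΔt and Δx = v₀Δt + ½aΔt²; chain segment to segment.
0–2 s: v starts -1 cm/s; Δx = -1·2 + ½·-5·2² = -12 cm; v ends -11 cm/s.
2–5 s: v starts -11 cm/s; Δx = -11·3 + ½·11·3² = 16.5 cm; v ends 22 cm/s.
5–8 s: v starts 22 cm/s; Δx = 22·3 + ½·-4·3² = 48 cm; v ends 10 cm/s.
x(8) = 10 + Σ Δx = 62.5 cm.

62.5 cm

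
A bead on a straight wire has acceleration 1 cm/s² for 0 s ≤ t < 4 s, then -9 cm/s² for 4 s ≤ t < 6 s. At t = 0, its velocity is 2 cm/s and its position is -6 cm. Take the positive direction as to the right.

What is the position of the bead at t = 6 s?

On each constant-a segment, Δv = aΔt and Δx = v₀Δt + ½aΔt²; chain segment to segment.
0–4 s: v starts 2 cm/s; Δx = 2·4 + ½·1·4² = 16 cm; v ends 6 cm/s.
4–6 s: v starts 6 cm/s; Δx = 6·2 + ½·-9·2² = -6 cm; v ends -12 cm/s.
x(6) = -6 + Σ Δx = 4 cm.

4 cm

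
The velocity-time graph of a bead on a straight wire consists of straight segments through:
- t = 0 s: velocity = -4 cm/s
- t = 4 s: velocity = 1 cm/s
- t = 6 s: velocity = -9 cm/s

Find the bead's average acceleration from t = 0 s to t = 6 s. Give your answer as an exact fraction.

Average acceleration = Δv/Δt = (-9 − -4)/(6 − 0) = -5/6 cm/s².

-5/6 cm/s²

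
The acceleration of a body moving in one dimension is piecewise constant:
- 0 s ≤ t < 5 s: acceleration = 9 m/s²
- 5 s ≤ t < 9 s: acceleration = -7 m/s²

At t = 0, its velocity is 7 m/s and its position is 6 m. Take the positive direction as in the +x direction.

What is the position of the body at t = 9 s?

305.5 m

On each constant-a segment, Δv = aΔt and Δx = v₀Δt + ½aΔt²; chain segment to segment.
0–5 s: v starts 7 m/s; Δx = 7·5 + ½·9·5² = 147.5 m; v ends 52 m/s.
5–9 s: v starts 52 m/s; Δx = 52·4 + ½·-7·4² = 152 m; v ends 24 m/s.
x(9) = 6 + Σ Δx = 305.5 m.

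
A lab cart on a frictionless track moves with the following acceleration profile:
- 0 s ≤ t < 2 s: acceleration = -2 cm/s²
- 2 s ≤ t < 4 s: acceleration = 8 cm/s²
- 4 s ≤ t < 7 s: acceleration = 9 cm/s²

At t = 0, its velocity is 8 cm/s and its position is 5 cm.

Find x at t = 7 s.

On each constant-a segment, Δv = aΔt and Δx = v₀Δt + ½aΔt²; chain segment to segment.
0–2 s: v starts 8 cm/s; Δx = 8·2 + ½·-2·2² = 12 cm; v ends 4 cm/s.
2–4 s: v starts 4 cm/s; Δx = 4·2 + ½·8·2² = 24 cm; v ends 20 cm/s.
4–7 s: v starts 20 cm/s; Δx = 20·3 + ½·9·3² = 100.5 cm; v ends 47 cm/s.
x(7) = 5 + Σ Δx = 141.5 cm.

141.5 cm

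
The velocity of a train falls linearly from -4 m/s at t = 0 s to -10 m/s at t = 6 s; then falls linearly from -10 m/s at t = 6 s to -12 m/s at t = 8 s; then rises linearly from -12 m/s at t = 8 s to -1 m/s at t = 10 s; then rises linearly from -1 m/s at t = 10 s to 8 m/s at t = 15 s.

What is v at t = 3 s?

-7 m/s

On 0–6 s the graph is linear from -4 to -10 m/s: v(3) = -4 + (-10 − -4)·(3 − 0)/(6 − 0) = -7 m/s.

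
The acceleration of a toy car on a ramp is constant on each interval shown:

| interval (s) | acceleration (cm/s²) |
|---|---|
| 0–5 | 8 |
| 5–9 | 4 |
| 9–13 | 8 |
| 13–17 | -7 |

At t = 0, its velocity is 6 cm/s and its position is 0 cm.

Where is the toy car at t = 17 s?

On each constant-a segment, Δv = aΔt and Δx = v₀Δt + ½aΔt²; chain segment to segment.
0–5 s: v starts 6 cm/s; Δx = 6·5 + ½·8·5² = 130 cm; v ends 46 cm/s.
5–9 s: v starts 46 cm/s; Δx = 46·4 + ½·4·4² = 216 cm; v ends 62 cm/s.
9–13 s: v starts 62 cm/s; Δx = 62·4 + ½·8·4² = 312 cm; v ends 94 cm/s.
13–17 s: v starts 94 cm/s; Δx = 94·4 + ½·-7·4² = 320 cm; v ends 66 cm/s.
x(17) = 0 + Σ Δx = 978 cm.

978 cm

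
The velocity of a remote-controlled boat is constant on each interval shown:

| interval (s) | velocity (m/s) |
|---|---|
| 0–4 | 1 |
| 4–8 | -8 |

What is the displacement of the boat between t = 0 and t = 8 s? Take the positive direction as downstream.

-28 m

Displacement is the signed area under the v-t curve.
0–4 s: 1 × 4 = 4 m
4–8 s: -8 × 4 = -32 m
Net displacement = -28 m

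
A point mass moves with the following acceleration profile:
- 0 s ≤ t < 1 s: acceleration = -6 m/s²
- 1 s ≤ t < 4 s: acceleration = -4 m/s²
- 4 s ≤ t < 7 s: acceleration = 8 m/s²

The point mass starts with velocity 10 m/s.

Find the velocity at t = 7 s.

Δv equals the area under the a-t graph; then v = v₀ + Δv.
0–1 s: -6 × 1 = -6 m/s
1–4 s: -4 × 3 = -12 m/s
4–7 s: 8 × 3 = 24 m/s
Δv = 6 m/s, so v(7) = 10 + (6) = 16 m/s.

16 m/s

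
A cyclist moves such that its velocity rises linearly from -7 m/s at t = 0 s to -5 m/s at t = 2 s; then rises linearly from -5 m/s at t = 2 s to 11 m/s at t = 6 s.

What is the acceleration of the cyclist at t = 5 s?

Acceleration is the slope of the v-t graph on 2–6 s: (11 − -5)/(6 − 2) = 4 m/s².

4 m/s²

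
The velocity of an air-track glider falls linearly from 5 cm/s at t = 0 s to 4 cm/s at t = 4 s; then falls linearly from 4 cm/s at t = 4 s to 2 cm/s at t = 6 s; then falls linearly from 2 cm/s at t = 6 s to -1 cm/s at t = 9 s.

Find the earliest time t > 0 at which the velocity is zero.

v changes sign on 6–9 s (from 2 to -1); the graph is linear there, so v = 0 at t = 6 + (-2)·(9 − 6)/(-1 − 2) = 8 s.

t = 8 s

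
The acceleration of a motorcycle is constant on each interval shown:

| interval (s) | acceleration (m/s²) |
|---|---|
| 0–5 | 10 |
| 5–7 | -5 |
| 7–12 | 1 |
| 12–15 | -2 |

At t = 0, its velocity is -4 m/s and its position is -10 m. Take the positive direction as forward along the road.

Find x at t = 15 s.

483.5 m

On each constant-a segment, Δv = aΔt and Δx = v₀Δt + ½aΔt²; chain segment to segment.
0–5 s: v starts -4 m/s; Δx = -4·5 + ½·10·5² = 105 m; v ends 46 m/s.
5–7 s: v starts 46 m/s; Δx = 46·2 + ½·-5·2² = 82 m; v ends 36 m/s.
7–12 s: v starts 36 m/s; Δx = 36·5 + ½·1·5² = 192.5 m; v ends 41 m/s.
12–15 s: v starts 41 m/s; Δx = 41·3 + ½·-2·3² = 114 m; v ends 35 m/s.
x(15) = -10 + Σ Δx = 483.5 m.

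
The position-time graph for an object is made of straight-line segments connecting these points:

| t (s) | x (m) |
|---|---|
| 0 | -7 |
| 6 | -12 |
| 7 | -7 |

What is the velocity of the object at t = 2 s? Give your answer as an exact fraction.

Velocity is the slope of the x-t graph on 0–6 s: (-12 − -7)/(6 − 0) = -5/6 m/s.

-5/6 m/s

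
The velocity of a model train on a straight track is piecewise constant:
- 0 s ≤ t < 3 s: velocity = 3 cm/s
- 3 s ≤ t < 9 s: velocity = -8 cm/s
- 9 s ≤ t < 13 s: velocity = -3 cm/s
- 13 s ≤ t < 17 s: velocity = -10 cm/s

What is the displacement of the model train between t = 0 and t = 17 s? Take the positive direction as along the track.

-91 cm

Displacement is the signed area under the v-t curve.
0–3 s: 3 × 3 = 9 cm
3–9 s: -8 × 6 = -48 cm
9–13 s: -3 × 4 = -12 cm
13–17 s: -10 × 4 = -40 cm
Net displacement = -91 cm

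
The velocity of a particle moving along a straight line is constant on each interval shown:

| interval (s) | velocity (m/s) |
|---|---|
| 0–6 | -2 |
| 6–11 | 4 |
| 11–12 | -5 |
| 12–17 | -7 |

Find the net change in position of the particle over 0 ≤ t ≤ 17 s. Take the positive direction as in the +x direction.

-32 m

Net displacement equals the area under the velocity-time graph (areas below the axis count negative).
0–6 s: -2 × 6 = -12 m
6–11 s: 4 × 5 = 20 m
11–12 s: -5 × 1 = -5 m
12–17 s: -7 × 5 = -35 m
Net displacement = -32 m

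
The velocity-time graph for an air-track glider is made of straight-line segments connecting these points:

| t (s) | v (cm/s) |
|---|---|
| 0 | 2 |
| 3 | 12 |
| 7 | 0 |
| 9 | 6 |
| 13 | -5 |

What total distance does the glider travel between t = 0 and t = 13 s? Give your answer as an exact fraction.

Total distance travelled is ∫|v| dt — sum the magnitudes of each area piece.
0–3 s: |½(2 + 12)(3)| = 21 cm
3–7 s: |½(12 + 0)(4)| = 24 cm
7–9 s: |½(0 + 6)(2)| = 6 cm
9–13 s: v = 0 at t = 123/11 s; triangle areas 72/11 + 50/11 = 122/11 cm
Total distance = 683/11 cm

683/11 cm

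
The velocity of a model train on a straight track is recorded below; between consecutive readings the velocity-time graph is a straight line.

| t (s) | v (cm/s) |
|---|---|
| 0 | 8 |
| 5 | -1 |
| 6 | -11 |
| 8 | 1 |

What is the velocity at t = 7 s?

-5 cm/s

On 6–8 s the graph is linear from -11 to 1 cm/s: v(7) = -11 + (1 − -11)·(7 − 6)/(8 − 6) = -5 cm/s.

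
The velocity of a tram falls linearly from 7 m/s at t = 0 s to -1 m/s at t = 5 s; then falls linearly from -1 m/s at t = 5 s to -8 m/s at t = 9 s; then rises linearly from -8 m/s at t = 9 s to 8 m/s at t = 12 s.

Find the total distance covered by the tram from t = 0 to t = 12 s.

45.625 m

Total distance travelled is ∫|v| dt — sum the magnitudes of each area piece.
0–5 s: v = 0 at t = 4.375 s; triangle areas 15.3125 + 0.3125 = 15.625 m
5–9 s: |½(-1 + -8)(4)| = 18 m
9–12 s: v = 0 at t = 10.5 s; triangle areas 6 + 6 = 12 m
Total distance = 45.625 m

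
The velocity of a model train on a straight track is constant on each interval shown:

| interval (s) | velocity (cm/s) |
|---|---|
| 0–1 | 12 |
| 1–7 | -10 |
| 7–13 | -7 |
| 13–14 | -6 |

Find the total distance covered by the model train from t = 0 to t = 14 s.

120 cm

Total distance travelled is ∫|v| dt — sum the magnitudes of each area piece.
0–1 s: |12| × 1 = 12 cm
1–7 s: |-10| × 6 = 60 cm
7–13 s: |-7| × 6 = 42 cm
13–14 s: |-6| × 1 = 6 cm
Total distance = 120 cm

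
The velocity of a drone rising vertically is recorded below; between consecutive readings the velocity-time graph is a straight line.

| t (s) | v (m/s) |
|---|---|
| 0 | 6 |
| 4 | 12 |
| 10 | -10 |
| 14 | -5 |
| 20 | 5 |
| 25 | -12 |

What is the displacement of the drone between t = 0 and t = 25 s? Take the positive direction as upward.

-5.5 m

Displacement is the signed area under the v-t curve.
0–4 s: ½(6 + 12)(4) = 36 m
4–10 s: ½(12 + -10)(6) = 6 m
10–14 s: ½(-10 + -5)(4) = -30 m
14–20 s: ½(-5 + 5)(6) = 0 m
20–25 s: ½(5 + -12)(5) = -17.5 m
Net displacement = -5.5 m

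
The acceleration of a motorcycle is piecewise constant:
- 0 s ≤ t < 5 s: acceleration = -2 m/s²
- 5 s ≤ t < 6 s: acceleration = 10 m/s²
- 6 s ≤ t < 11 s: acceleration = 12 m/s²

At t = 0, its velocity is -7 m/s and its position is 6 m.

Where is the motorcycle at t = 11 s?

49 m

On each constant-a segment, Δv = aΔt and Δx = v₀Δt + ½aΔt²; chain segment to segment.
0–5 s: v starts -7 m/s; Δx = -7·5 + ½·-2·5² = -60 m; v ends -17 m/s.
5–6 s: v starts -17 m/s; Δx = -17·1 + ½·10·1² = -12 m; v ends -7 m/s.
6–11 s: v starts -7 m/s; Δx = -7·5 + ½·12·5² = 115 m; v ends 53 m/s.
x(11) = 6 + Σ Δx = 49 m.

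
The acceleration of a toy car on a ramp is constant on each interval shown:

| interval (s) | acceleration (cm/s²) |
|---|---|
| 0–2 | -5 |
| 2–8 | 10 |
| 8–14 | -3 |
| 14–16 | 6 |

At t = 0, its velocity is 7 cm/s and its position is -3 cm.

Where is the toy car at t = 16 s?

On each constant-a segment, Δv = aΔt and Δx = v₀Δt + ½aΔt²; chain segment to segment.
0–2 s: v starts 7 cm/s; Δx = 7·2 + ½·-5·2² = 4 cm; v ends -3 cm/s.
2–8 s: v starts -3 cm/s; Δx = -3·6 + ½·10·6² = 162 cm; v ends 57 cm/s.
8–14 s: v starts 57 cm/s; Δx = 57·6 + ½·-3·6² = 288 cm; v ends 39 cm/s.
14–16 s: v starts 39 cm/s; Δx = 39·2 + ½·6·2² = 90 cm; v ends 51 cm/s.
x(16) = -3 + Σ Δx = 541 cm.

541 cm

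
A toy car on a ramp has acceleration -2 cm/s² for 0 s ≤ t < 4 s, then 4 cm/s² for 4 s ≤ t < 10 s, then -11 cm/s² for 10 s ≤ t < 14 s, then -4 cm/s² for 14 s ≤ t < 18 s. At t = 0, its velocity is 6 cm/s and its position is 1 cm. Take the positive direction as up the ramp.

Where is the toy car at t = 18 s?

-51 cm

On each constant-a segment, Δv = aΔt and Δx = v₀Δt + ½aΔt²; chain segment to segment.
0–4 s: v starts 6 cm/s; Δx = 6·4 + ½·-2·4² = 8 cm; v ends -2 cm/s.
4–10 s: v starts -2 cm/s; Δx = -2·6 + ½·4·6² = 60 cm; v ends 22 cm/s.
10–14 s: v starts 22 cm/s; Δx = 22·4 + ½·-11·4² = 0 cm; v ends -22 cm/s.
14–18 s: v starts -22 cm/s; Δx = -22·4 + ½·-4·4² = -120 cm; v ends -38 cm/s.
x(18) = 1 + Σ Δx = -51 cm.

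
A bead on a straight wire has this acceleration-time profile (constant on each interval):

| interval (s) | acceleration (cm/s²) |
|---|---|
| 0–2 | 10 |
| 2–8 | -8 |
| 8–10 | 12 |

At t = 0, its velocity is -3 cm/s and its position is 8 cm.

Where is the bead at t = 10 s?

-58 cm

On each constant-a segment, Δv = aΔt and Δx = v₀Δt + ½aΔt²; chain segment to segment.
0–2 s: v starts -3 cm/s; Δx = -3·2 + ½·10·2² = 14 cm; v ends 17 cm/s.
2–8 s: v starts 17 cm/s; Δx = 17·6 + ½·-8·6² = -42 cm; v ends -31 cm/s.
8–10 s: v starts -31 cm/s; Δx = -31·2 + ½·12·2² = -38 cm; v ends -7 cm/s.
x(10) = 8 + Σ Δx = -58 cm.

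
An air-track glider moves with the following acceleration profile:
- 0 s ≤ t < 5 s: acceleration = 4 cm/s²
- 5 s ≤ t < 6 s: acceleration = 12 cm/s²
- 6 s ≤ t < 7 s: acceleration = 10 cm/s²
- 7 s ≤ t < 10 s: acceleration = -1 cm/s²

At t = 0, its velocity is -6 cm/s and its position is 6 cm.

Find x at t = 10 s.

180.5 cm

On each constant-a segment, Δv = aΔt and Δx = v₀Δt + ½aΔt²; chain segment to segment.
0–5 s: v starts -6 cm/s; Δx = -6·5 + ½·4·5² = 20 cm; v ends 14 cm/s.
5–6 s: v starts 14 cm/s; Δx = 14·1 + ½·12·1² = 20 cm; v ends 26 cm/s.
6–7 s: v starts 26 cm/s; Δx = 26·1 + ½·10·1² = 31 cm; v ends 36 cm/s.
7–10 s: v starts 36 cm/s; Δx = 36·3 + ½·-1·3² = 103.5 cm; v ends 33 cm/s.
x(10) = 6 + Σ Δx = 180.5 cm.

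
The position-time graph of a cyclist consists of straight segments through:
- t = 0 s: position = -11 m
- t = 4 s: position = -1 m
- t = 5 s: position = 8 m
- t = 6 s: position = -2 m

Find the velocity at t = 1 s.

Velocity is the slope of the x-t graph on 0–4 s: (-1 − -11)/(4 − 0) = 2.5 m/s.

2.5 m/s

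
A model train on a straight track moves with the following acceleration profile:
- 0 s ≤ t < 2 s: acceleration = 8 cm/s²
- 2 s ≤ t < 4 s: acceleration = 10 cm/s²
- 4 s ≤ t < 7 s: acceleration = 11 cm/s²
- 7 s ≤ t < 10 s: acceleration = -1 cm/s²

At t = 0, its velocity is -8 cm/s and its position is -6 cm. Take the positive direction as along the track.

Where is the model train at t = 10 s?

342 cm

On each constant-a segment, Δv = aΔt and Δx = v₀Δt + ½aΔt²; chain segment to segment.
0–2 s: v starts -8 cm/s; Δx = -8·2 + ½·8·2² = 0 cm; v ends 8 cm/s.
2–4 s: v starts 8 cm/s; Δx = 8·2 + ½·10·2² = 36 cm; v ends 28 cm/s.
4–7 s: v starts 28 cm/s; Δx = 28·3 + ½·11·3² = 133.5 cm; v ends 61 cm/s.
7–10 s: v starts 61 cm/s; Δx = 61·3 + ½·-1·3² = 178.5 cm; v ends 58 cm/s.
x(10) = -6 + Σ Δx = 342 cm.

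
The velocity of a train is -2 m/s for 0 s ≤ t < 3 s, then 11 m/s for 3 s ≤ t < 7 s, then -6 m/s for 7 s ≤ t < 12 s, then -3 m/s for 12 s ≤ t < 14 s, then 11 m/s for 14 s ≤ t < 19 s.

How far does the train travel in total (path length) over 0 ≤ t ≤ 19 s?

Distance (not displacement) is the total path length: add the absolute areas under v-t.
0–3 s: |-2| × 3 = 6 m
3–7 s: |11| × 4 = 44 m
7–12 s: |-6| × 5 = 30 m
12–14 s: |-3| × 2 = 6 m
14–19 s: |11| × 5 = 55 m
Total distance = 141 m

141 m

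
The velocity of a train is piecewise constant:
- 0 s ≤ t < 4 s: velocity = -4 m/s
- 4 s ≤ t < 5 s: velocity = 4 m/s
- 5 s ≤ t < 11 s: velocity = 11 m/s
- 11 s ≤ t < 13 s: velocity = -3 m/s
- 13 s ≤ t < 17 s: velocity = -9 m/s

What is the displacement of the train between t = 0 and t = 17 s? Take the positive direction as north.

12 m

Net displacement equals the area under the velocity-time graph (areas below the axis count negative).
0–4 s: -4 × 4 = -16 m
4–5 s: 4 × 1 = 4 m
5–11 s: 11 × 6 = 66 m
11–13 s: -3 × 2 = -6 m
13–17 s: -9 × 4 = -36 m
Net displacement = 12 m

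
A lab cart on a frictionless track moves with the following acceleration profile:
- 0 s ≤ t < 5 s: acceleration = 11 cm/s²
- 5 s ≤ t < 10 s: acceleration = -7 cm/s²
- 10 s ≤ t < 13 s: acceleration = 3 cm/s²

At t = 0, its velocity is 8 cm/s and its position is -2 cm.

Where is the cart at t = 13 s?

On each constant-a segment, Δv = aΔt and Δx = v₀Δt + ½aΔt²; chain segment to segment.
0–5 s: v starts 8 cm/s; Δx = 8·5 + ½·11·5² = 177.5 cm; v ends 63 cm/s.
5–10 s: v starts 63 cm/s; Δx = 63·5 + ½·-7·5² = 227.5 cm; v ends 28 cm/s.
10–13 s: v starts 28 cm/s; Δx = 28·3 + ½·3·3² = 97.5 cm; v ends 37 cm/s.
x(13) = -2 + Σ Δx = 500.5 cm.

500.5 cm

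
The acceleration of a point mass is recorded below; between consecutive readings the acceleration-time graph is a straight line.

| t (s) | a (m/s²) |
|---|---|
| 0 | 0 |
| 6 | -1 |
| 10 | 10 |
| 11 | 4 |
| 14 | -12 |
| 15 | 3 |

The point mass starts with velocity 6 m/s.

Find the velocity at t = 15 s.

11.5 m/s

Δv equals the area under the a-t graph; then v = v₀ + Δv.
0–6 s: ½(0 + -1)(6) = -3 m/s
6–10 s: ½(-1 + 10)(4) = 18 m/s
10–11 s: ½(10 + 4)(1) = 7 m/s
11–14 s: ½(4 + -12)(3) = -12 m/s
14–15 s: ½(-12 + 3)(1) = -4.5 m/s
Δv = 5.5 m/s, so v(15) = 6 + (5.5) = 11.5 m/s.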